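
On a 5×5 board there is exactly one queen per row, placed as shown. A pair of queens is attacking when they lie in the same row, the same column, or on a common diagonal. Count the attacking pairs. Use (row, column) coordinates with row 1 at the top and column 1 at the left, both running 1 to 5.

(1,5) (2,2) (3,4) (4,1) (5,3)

0

All columns are distinct and no two queens satisfy |Δrow| = |Δcol|, so no pair attacks.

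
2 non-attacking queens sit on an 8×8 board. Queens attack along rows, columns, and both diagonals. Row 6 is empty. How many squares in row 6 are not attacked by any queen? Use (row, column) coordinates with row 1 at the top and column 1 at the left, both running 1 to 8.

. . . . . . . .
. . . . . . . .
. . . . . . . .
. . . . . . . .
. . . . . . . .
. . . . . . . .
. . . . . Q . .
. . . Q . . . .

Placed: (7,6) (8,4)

(7,6) attacks row 6 at column 6 and diagonals 5, 7.
(8,4) attacks row 6 at column 4 and diagonals 2, 6.
Attacked columns: {2, 4, 5, 6, 7}. Safe: {1, 3, 8}.

3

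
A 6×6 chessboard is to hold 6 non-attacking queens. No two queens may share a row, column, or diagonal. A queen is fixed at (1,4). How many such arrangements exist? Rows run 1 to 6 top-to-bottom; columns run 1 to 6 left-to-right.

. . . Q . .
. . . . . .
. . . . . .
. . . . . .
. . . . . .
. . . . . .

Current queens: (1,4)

1

Branch on row 2: col 1 → 1; col 2 → 0; col 6 → 0.
Sum: 1 + 0 + 0 = 1.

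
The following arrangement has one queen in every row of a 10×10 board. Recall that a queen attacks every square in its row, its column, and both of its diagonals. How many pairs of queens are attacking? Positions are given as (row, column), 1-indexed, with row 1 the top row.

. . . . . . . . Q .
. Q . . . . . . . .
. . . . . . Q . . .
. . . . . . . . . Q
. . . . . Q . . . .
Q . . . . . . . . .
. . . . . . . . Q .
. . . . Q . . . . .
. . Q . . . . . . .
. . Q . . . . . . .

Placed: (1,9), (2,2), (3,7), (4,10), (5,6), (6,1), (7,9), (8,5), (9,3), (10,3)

4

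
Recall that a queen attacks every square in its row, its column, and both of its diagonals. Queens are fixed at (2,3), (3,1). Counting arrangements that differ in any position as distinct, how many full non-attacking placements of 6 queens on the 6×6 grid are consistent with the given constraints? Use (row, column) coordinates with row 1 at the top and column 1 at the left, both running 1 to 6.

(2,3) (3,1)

Branch on row 1: col 5 → 1; col 6 → 0.
Sum: 1 + 0 = 1.

1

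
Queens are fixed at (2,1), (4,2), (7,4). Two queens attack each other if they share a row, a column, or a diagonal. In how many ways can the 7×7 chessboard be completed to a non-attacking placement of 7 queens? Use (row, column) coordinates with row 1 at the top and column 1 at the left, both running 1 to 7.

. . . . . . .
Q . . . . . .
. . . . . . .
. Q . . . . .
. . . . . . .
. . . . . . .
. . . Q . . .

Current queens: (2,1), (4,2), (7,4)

Branch on row 1: col 3 → 1; col 6 → 0; col 7 → 0.
Sum: 1 + 0 + 0 = 1.

1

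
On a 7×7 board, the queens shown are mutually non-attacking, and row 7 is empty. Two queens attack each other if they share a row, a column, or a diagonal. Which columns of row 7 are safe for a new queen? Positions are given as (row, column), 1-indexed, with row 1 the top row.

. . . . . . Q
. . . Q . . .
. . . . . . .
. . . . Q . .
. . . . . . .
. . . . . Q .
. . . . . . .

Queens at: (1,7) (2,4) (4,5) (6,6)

columns 3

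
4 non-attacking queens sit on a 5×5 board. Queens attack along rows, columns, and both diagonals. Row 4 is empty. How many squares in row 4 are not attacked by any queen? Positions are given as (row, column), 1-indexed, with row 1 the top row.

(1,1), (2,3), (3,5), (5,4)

1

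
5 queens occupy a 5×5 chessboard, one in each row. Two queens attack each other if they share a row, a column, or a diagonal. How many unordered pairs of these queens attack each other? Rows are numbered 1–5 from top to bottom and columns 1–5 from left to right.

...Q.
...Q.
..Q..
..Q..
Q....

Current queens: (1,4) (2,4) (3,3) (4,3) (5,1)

5

Same column: (1,4)–(2,4) (column 4); (3,3)–(4,3) (column 3).
Same diagonal: (2,4)–(3,3) (|2−3| = |4−3| = 1); (2,4)–(5,1) (|2−5| = |4−1| = 3); (3,3)–(5,1) (|3−5| = |3−1| = 2).
Total attacking pairs: 5.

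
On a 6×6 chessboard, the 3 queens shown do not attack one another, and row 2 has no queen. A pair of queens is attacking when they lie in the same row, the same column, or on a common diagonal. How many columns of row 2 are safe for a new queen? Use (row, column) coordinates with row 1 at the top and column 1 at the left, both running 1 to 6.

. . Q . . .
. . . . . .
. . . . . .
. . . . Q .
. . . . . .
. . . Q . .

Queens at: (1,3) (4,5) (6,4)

2

(1,3) attacks row 2 at column 3 and diagonals 2, 4.
(4,5) attacks row 2 at column 5 and diagonals 3.
(6,4) attacks row 2 at column 4.
Attacked columns: {2, 3, 4, 5}. Safe: {1, 6}.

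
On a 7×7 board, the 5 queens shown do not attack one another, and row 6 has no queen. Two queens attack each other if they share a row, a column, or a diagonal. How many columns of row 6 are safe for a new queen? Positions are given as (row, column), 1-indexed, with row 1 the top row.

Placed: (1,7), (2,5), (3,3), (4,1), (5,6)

1

(1,7) attacks row 6 at column 7 and diagonals 2.
(2,5) attacks row 6 at column 5 and diagonals 1.
(3,3) attacks row 6 at column 3 and diagonals 6.
(4,1) attacks row 6 at column 1 and diagonals 3.
(5,6) attacks row 6 at column 6 and diagonals 5, 7.
Attacked columns: {1, 2, 3, 5, 6, 7}. Safe: {4}.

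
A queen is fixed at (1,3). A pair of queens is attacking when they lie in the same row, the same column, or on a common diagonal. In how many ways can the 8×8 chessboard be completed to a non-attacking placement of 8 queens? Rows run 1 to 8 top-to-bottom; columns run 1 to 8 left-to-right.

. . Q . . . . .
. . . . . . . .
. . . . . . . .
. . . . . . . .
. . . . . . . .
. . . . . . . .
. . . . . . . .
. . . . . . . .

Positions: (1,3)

16

Branch on row 2: col 1 → 1; col 5 → 4; col 6 → 8; col 7 → 2; col 8 → 1.
Sum: 1 + 4 + 8 + 2 + 1 = 16.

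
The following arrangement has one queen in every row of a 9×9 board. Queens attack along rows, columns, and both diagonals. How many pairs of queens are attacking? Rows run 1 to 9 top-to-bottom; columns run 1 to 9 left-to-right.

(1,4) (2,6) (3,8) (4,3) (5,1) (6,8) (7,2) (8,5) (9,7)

1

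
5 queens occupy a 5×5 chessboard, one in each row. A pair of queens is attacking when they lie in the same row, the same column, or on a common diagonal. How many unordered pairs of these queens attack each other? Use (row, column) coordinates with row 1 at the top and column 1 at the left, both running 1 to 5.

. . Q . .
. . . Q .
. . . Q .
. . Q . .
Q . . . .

Same column: (1,3)–(4,3) (column 3); (2,4)–(3,4) (column 4).
Same diagonal: (1,3)–(2,4) (|1−2| = |3−4| = 1); (2,4)–(5,1) (|2−5| = |4−1| = 3); (3,4)–(4,3) (|3−4| = |4−3| = 1).
Total attacking pairs: 5.

5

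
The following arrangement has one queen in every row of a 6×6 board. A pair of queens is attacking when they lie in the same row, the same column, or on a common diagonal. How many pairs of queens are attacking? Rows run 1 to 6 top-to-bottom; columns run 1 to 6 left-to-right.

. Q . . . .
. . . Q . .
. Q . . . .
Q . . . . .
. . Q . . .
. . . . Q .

Same column: (1,2)–(3,2) (column 2).
Same diagonal: (3,2)–(4,1) (|3−4| = |2−1| = 1); (3,2)–(6,5) (|3−6| = |2−5| = 3).
Total attacking pairs: 3.

3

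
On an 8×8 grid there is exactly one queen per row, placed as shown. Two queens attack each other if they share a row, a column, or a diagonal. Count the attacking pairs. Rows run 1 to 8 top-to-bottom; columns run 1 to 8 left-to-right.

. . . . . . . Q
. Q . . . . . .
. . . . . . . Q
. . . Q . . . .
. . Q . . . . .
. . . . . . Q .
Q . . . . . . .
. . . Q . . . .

Same column: (1,8)–(3,8) (column 8); (4,4)–(8,4) (column 4).
Same diagonal: (2,2)–(4,4) (|2−4| = |2−4| = 2); (4,4)–(5,3) (|4−5| = |4−3| = 1); (4,4)–(7,1) (|4−7| = |4−1| = 3); (5,3)–(7,1) (|5−7| = |3−1| = 2).
Total attacking pairs: 6.

6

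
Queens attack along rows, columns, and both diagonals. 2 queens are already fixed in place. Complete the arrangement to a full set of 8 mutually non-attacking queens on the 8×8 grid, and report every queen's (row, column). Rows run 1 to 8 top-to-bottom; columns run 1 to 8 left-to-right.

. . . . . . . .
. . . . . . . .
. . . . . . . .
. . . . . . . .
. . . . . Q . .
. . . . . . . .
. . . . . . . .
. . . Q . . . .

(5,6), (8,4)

Row 1: attacked by (5,6)→{2,6}; (8,4)→{4}. Safe: 1, 3, 5, 7, 8. Place at column 7.
Row 2: attacked by (1,7)→{6,7,8}; (5,6)→{3,6}; (8,4)→{4}. Safe: 1, 2, 5. Place at column 5.
Row 3: attacked by (1,7)→{5,7}; (2,5)→{4,5,6}; (5,6)→{4,6,8}; (8,4)→{4}. Safe: 1, 2, 3. Place at column 3.
Row 4: attacked by (1,7)→{4,7}; (2,5)→{3,5,7}; (3,3)→{2,3,4}; (5,6)→{5,6,7}; (8,4)→{4,8}. Safe: 1. Place at column 1.
Row 6: attacked by (1,7)→{2,7}; (2,5)→{1,5}; (3,3)→{3,6}; (4,1)→{1,3}; (5,6)→{5,6,7}; (8,4)→{2,4,6}. Safe: 8. Place at column 8.
Row 7: attacked by (1,7)→{1,7}; (2,5)→{5}; (3,3)→{3,7}; (4,1)→{1,4}; (5,6)→{4,6,8}; (6,8)→{7,8}; (8,4)→{3,4,5}. Safe: 2. Place at column 2.
Columns [7, 5, 3, 1, 6, 8, 2, 4], r−c [-6, -3, 0, 3, -1, -2, 5, 4], r+c [8, 7, 6, 5, 11, 14, 9, 12] are all distinct, so no two queens attack.

(1,7) (2,5) (3,3) (4,1) (5,6) (6,8) (7,2) (8,4)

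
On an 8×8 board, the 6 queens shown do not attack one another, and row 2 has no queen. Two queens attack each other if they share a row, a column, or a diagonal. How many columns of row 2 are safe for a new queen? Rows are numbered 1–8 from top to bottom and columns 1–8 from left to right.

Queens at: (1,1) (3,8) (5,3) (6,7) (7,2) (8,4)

(1,1) attacks row 2 at column 1 and diagonals 2.
(3,8) attacks row 2 at column 8 and diagonals 7.
(5,3) attacks row 2 at column 3 and diagonals 6.
(6,7) attacks row 2 at column 7 and diagonals 3.
(7,2) attacks row 2 at column 2 and diagonals 7.
(8,4) attacks row 2 at column 4.
Attacked columns: {1, 2, 3, 4, 6, 7, 8}. Safe: {5}.

1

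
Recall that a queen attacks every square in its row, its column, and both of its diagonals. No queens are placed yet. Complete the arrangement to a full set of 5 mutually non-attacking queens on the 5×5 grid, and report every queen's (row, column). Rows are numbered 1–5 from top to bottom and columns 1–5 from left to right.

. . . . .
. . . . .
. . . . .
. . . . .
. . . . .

Row 1: Safe: 1, 2, 3, 4, 5. Place at column 2.
Row 2: attacked by (1,2)→{1,2,3}. Safe: 4, 5. Place at column 4.
Row 3: attacked by (1,2)→{2,4}; (2,4)→{3,4,5}. Safe: 1. Place at column 1.
Row 4: attacked by (1,2)→{2,5}; (2,4)→{2,4}; (3,1)→{1,2}. Safe: 3. Place at column 3.
Row 5: attacked by (1,2)→{2}; (2,4)→{1,4}; (3,1)→{1,3}; (4,3)→{2,3,4}. Safe: 5. Place at column 5.
Columns [2, 4, 1, 3, 5], r−c [-1, -2, 2, 1, 0], r+c [3, 6, 4, 7, 10] are all distinct, so no two queens attack.

(1,2) (2,4) (3,1) (4,3) (5,5)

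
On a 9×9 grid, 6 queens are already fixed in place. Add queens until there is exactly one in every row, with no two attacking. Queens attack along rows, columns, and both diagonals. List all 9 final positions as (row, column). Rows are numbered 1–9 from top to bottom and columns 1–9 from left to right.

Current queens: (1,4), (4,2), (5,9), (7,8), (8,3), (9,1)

Row 2: attacked by (1,4)→{3,4,5}; (4,2)→{2,4}; (5,9)→{6,9}; (7,8)→{3,8}; (8,3)→{3,9}; (9,1)→{1,8}. Safe: 7. Place at column 7.
Row 3: attacked by (1,4)→{2,4,6}; (2,7)→{6,7,8}; (4,2)→{1,2,3}; (5,9)→{7,9}; (7,8)→{4,8}; (8,3)→{3,8}; (9,1)→{1,7}. Safe: 5. Place at column 5.
Row 6: attacked by (1,4)→{4,9}; (2,7)→{3,7}; (3,5)→{2,5,8}; (4,2)→{2,4}; (5,9)→{8,9}; (7,8)→{7,8,9}; (8,3)→{1,3,5}; (9,1)→{1,4}. Safe: 6. Place at column 6.
Columns [4, 7, 5, 2, 9, 6, 8, 3, 1], r−c [-3, -5, -2, 2, -4, 0, -1, 5, 8], r+c [5, 9, 8, 6, 14, 12, 15, 11, 10] are all distinct, so no two queens attack.

(1,4) (2,7) (3,5) (4,2) (5,9) (6,6) (7,8) (8,3) (9,1)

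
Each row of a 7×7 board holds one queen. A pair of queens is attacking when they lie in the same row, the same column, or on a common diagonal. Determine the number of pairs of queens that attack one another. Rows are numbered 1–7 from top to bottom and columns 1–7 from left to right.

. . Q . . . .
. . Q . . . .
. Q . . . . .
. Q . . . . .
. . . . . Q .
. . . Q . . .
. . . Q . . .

7

Same column: (1,3)–(2,3) (column 3); (3,2)–(4,2) (column 2); (6,4)–(7,4) (column 4).
Same diagonal: (2,3)–(3,2) (|2−3| = |3−2| = 1); (2,3)–(5,6) (|2−5| = |3−6| = 3); (4,2)–(6,4) (|4−6| = |2−4| = 2); (5,6)–(7,4) (|5−7| = |6−4| = 2).
Total attacking pairs: 7.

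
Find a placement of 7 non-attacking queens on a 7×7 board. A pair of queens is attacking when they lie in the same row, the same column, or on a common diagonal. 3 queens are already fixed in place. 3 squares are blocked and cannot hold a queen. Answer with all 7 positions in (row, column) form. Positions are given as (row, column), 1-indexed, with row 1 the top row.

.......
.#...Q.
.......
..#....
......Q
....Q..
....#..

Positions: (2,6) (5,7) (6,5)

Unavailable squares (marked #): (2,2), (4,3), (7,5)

(1,1) (2,6) (3,4) (4,2) (5,7) (6,5) (7,3)

Row 1: attacked by (2,6)→{5,6,7}; (5,7)→{3,7}; (6,5)→{5}. Safe: 1, 2, 4. Place at column 1.
Row 3: attacked by (1,1)→{1,3}; (2,6)→{5,6,7}; (5,7)→{5,7}; (6,5)→{2,5}. Safe: 4. Place at column 4.
Row 4: attacked by (1,1)→{1,4}; (2,6)→{4,6}; (3,4)→{3,4,5}; (5,7)→{6,7}; (6,5)→{3,5,7}. Blocked: 3. Safe: 2. Place at column 2.
Row 7: attacked by (1,1)→{1,7}; (2,6)→{1,6}; (3,4)→{4}; (4,2)→{2,5}; (5,7)→{5,7}; (6,5)→{4,5,6}. Blocked: 5. Safe: 3. Place at column 3.
Columns [1, 6, 4, 2, 7, 5, 3], r−c [0, -4, -1, 2, -2, 1, 4], r+c [2, 8, 7, 6, 12, 11, 10] are all distinct, so no two queens attack.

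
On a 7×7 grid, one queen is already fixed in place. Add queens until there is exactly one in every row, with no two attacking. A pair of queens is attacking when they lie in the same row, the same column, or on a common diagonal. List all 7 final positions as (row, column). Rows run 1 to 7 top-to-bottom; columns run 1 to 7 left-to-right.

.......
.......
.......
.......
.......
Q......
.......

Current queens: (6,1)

(1,3) (2,7) (3,2) (4,4) (5,6) (6,1) (7,5)

Row 1: attacked by (6,1)→{1,6}. Safe: 2, 3, 4, 5, 7. Place at column 3.
Row 2: attacked by (1,3)→{2,3,4}; (6,1)→{1,5}. Safe: 6, 7. Place at column 7.
Row 3: attacked by (1,3)→{1,3,5}; (2,7)→{6,7}; (6,1)→{1,4}. Safe: 2. Place at column 2.
Row 4: attacked by (1,3)→{3,6}; (2,7)→{5,7}; (3,2)→{1,2,3}; (6,1)→{1,3}. Safe: 4. Place at column 4.
Row 5: attacked by (1,3)→{3,7}; (2,7)→{4,7}; (3,2)→{2,4}; (4,4)→{3,4,5}; (6,1)→{1,2}. Safe: 6. Place at column 6.
Row 7: attacked by (1,3)→{3}; (2,7)→{2,7}; (3,2)→{2,6}; (4,4)→{1,4,7}; (5,6)→{4,6}; (6,1)→{1,2}. Safe: 5. Place at column 5.
Columns [3, 7, 2, 4, 6, 1, 5], r−c [-2, -5, 1, 0, -1, 5, 2], r+c [4, 9, 5, 8, 11, 7, 12] are all distinct, so no two queens attack.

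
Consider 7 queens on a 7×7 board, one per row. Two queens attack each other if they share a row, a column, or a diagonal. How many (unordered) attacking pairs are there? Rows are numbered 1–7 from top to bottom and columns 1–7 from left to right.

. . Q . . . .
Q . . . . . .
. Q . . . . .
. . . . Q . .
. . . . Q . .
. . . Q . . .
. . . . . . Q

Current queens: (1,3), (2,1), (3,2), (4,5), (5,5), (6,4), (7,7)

4

Same column: (4,5)–(5,5) (column 5).
Same diagonal: (2,1)–(3,2) (|2−3| = |1−2| = 1); (5,5)–(6,4) (|5−6| = |5−4| = 1); (5,5)–(7,7) (|5−7| = |5−7| = 2).
Total attacking pairs: 4.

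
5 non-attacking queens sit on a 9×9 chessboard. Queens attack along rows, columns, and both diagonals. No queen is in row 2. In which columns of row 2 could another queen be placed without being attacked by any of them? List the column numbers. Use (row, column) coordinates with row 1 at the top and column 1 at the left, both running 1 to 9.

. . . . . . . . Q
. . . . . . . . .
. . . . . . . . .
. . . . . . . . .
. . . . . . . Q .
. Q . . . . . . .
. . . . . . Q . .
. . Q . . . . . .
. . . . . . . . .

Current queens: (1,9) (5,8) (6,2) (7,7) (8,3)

columns 1, 4

(1,9) attacks row 2 at column 9 and diagonals 8.
(5,8) attacks row 2 at column 8 and diagonals 5.
(6,2) attacks row 2 at column 2 and diagonals 6.
(7,7) attacks row 2 at column 7 and diagonals 2.
(8,3) attacks row 2 at column 3 and diagonals 9.
Attacked columns: {2, 3, 5, 6, 7, 8, 9}. Safe: {1, 4}.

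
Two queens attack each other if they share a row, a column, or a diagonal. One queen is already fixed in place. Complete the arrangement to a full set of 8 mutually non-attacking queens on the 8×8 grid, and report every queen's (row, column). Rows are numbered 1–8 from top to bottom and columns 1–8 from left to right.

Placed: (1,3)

Row 2: attacked by (1,3)→{2,3,4}. Safe: 1, 5, 6, 7, 8. Place at column 5.
Row 3: attacked by (1,3)→{1,3,5}; (2,5)→{4,5,6}. Safe: 2, 7, 8. Place at column 8.
Row 4: attacked by (1,3)→{3,6}; (2,5)→{3,5,7}; (3,8)→{7,8}. Safe: 1, 2, 4. Place at column 4.
Row 5: attacked by (1,3)→{3,7}; (2,5)→{2,5,8}; (3,8)→{6,8}; (4,4)→{3,4,5}. Safe: 1. Place at column 1.
Row 6: attacked by (1,3)→{3,8}; (2,5)→{1,5}; (3,8)→{5,8}; (4,4)→{2,4,6}; (5,1)→{1,2}. Safe: 7. Place at column 7.
Row 7: attacked by (1,3)→{3}; (2,5)→{5}; (3,8)→{4,8}; (4,4)→{1,4,7}; (5,1)→{1,3}; (6,7)→{6,7,8}. Safe: 2. Place at column 2.
Row 8: attacked by (1,3)→{3}; (2,5)→{5}; (3,8)→{3,8}; (4,4)→{4,8}; (5,1)→{1,4}; (6,7)→{5,7}; (7,2)→{1,2,3}. Safe: 6. Place at column 6.
Columns [3, 5, 8, 4, 1, 7, 2, 6], r−c [-2, -3, -5, 0, 4, -1, 5, 2], r+c [4, 7, 11, 8, 6, 13, 9, 14] are all distinct, so no two queens attack.

(1,3) (2,5) (3,8) (4,4) (5,1) (6,7) (7,2) (8,6)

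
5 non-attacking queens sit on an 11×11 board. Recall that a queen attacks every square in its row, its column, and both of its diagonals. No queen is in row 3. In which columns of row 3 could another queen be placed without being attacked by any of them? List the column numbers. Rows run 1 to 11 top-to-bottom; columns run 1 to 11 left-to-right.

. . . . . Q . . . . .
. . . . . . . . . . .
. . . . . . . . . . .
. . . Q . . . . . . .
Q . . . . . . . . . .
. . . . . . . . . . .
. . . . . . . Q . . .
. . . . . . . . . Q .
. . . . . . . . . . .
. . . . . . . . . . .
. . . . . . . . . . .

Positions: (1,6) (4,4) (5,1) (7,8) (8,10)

(1,6) attacks row 3 at column 6 and diagonals 4, 8.
(4,4) attacks row 3 at column 4 and diagonals 3, 5.
(5,1) attacks row 3 at column 1 and diagonals 3.
(7,8) attacks row 3 at column 8 and diagonals 4.
(8,10) attacks row 3 at column 10 and diagonals 5.
Attacked columns: {1, 3, 4, 5, 6, 8, 10}. Safe: {2, 7, 9, 11}.

columns 2, 7, 9, 11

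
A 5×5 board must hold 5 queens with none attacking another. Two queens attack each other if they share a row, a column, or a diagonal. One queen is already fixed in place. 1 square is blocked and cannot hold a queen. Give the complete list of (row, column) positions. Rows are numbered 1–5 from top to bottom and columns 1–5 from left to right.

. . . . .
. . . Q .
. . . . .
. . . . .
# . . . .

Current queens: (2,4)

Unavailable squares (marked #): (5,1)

Row 1: attacked by (2,4)→{3,4,5}. Safe: 1, 2. Place at column 2.
Row 3: attacked by (1,2)→{2,4}; (2,4)→{3,4,5}. Safe: 1. Place at column 1.
Row 4: attacked by (1,2)→{2,5}; (2,4)→{2,4}; (3,1)→{1,2}. Safe: 3. Place at column 3.
Row 5: attacked by (1,2)→{2}; (2,4)→{1,4}; (3,1)→{1,3}; (4,3)→{2,3,4}. Blocked: 1. Safe: 5. Place at column 5.
Columns [2, 4, 1, 3, 5], r−c [-1, -2, 2, 1, 0], r+c [3, 6, 4, 7, 10] are all distinct, so no two queens attack.

(1,2) (2,4) (3,1) (4,3) (5,5)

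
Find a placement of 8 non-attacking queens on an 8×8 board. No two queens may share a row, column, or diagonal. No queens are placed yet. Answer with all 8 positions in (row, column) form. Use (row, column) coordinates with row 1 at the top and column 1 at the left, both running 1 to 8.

Row 1: Safe: 1, 2, 3, 4, 5, 6, 7, 8. Place at column 3.
Row 2: attacked by (1,3)→{2,3,4}. Safe: 1, 5, 6, 7, 8. Place at column 8.
Row 3: attacked by (1,3)→{1,3,5}; (2,8)→{7,8}. Safe: 2, 4, 6. Place at column 4.
Row 4: attacked by (1,3)→{3,6}; (2,8)→{6,8}; (3,4)→{3,4,5}. Safe: 1, 2, 7. Place at column 7.
Row 5: attacked by (1,3)→{3,7}; (2,8)→{5,8}; (3,4)→{2,4,6}; (4,7)→{6,7,8}. Safe: 1. Place at column 1.
Row 6: attacked by (1,3)→{3,8}; (2,8)→{4,8}; (3,4)→{1,4,7}; (4,7)→{5,7}; (5,1)→{1,2}. Safe: 6. Place at column 6.
Row 7: attacked by (1,3)→{3}; (2,8)→{3,8}; (3,4)→{4,8}; (4,7)→{4,7}; (5,1)→{1,3}; (6,6)→{5,6,7}. Safe: 2. Place at column 2.
Row 8: attacked by (1,3)→{3}; (2,8)→{2,8}; (3,4)→{4}; (4,7)→{3,7}; (5,1)→{1,4}; (6,6)→{4,6,8}; (7,2)→{1,2,3}. Safe: 5. Place at column 5.
Columns [3, 8, 4, 7, 1, 6, 2, 5], r−c [-2, -6, -1, -3, 4, 0, 5, 3], r+c [4, 10, 7, 11, 6, 12, 9, 13] are all distinct, so no two queens attack.

(1,3) (2,8) (3,4) (4,7) (5,1) (6,6) (7,2) (8,5)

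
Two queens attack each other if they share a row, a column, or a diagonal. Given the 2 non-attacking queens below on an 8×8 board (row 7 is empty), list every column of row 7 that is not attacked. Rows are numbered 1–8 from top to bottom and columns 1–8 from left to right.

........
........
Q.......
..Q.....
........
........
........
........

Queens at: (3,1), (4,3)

columns 2, 4, 7, 8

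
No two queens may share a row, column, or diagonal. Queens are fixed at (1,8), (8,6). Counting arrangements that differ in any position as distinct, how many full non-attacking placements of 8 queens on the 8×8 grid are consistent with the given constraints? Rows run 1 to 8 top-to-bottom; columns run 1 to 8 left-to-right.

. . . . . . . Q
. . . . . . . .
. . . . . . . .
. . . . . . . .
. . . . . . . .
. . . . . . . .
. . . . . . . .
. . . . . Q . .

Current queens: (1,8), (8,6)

2

Branch on row 2: col 1 → 0; col 2 → 2; col 3 → 0; col 4 → 0; col 5 → 0.
Sum: 0 + 2 + 0 + 0 + 0 = 2.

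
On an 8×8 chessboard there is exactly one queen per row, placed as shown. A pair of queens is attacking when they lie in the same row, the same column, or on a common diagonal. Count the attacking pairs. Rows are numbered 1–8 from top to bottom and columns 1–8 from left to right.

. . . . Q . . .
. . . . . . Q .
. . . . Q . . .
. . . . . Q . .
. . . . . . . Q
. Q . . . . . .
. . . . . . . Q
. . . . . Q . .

Same column: (1,5)–(3,5) (column 5); (4,6)–(8,6) (column 6); (5,8)–(7,8) (column 8).
Same diagonal: (3,5)–(4,6) (|3−4| = |5−6| = 1); (3,5)–(6,2) (|3−6| = |5−2| = 3).
Total attacking pairs: 5.

5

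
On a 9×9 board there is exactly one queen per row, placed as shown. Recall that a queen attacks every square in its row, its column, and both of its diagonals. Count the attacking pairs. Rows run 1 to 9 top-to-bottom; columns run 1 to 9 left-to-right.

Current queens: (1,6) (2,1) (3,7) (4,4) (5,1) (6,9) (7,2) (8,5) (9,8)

Same column: (2,1)–(5,1) (column 1).
Same diagonal: (2,1)–(9,8) (|2−9| = |1−8| = 7).
Total attacking pairs: 2.

2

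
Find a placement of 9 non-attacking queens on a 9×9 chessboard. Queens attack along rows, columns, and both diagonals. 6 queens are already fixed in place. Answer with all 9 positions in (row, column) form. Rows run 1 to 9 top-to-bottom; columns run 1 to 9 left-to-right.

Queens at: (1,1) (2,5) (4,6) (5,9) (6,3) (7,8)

(1,1) (2,5) (3,2) (4,6) (5,9) (6,3) (7,8) (8,4) (9,7)

Row 3: attacked by (1,1)→{1,3}; (2,5)→{4,5,6}; (4,6)→{5,6,7}; (5,9)→{7,9}; (6,3)→{3,6}; (7,8)→{4,8}. Safe: 2. Place at column 2.
Row 8: attacked by (1,1)→{1,8}; (2,5)→{5}; (3,2)→{2,7}; (4,6)→{2,6}; (5,9)→{6,9}; (6,3)→{1,3,5}; (7,8)→{7,8,9}. Safe: 4. Place at column 4.
Row 9: attacked by (1,1)→{1,9}; (2,5)→{5}; (3,2)→{2,8}; (4,6)→{1,6}; (5,9)→{5,9}; (6,3)→{3,6}; (7,8)→{6,8}; (8,4)→{3,4,5}. Safe: 7. Place at column 7.
Columns [1, 5, 2, 6, 9, 3, 8, 4, 7], r−c [0, -3, 1, -2, -4, 3, -1, 4, 2], r+c [2, 7, 5, 10, 14, 9, 15, 12, 16] are all distinct, so no two queens attack.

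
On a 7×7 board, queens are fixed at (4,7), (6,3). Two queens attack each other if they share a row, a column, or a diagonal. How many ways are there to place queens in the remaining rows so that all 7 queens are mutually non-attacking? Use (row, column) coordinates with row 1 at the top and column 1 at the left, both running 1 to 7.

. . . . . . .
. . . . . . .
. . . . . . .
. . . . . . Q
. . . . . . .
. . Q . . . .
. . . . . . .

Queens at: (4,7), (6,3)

Branch on row 1: col 1 → 0; col 2 → 1; col 5 → 0; col 6 → 1.
Sum: 0 + 1 + 0 + 1 = 2.

2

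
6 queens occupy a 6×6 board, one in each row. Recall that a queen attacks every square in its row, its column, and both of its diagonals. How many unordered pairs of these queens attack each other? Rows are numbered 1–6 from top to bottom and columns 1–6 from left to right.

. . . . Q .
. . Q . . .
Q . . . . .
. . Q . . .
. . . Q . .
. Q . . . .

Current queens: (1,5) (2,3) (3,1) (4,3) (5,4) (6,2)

2

Same column: (2,3)–(4,3) (column 3).
Same diagonal: (4,3)–(5,4) (|4−5| = |3−4| = 1).
Total attacking pairs: 2.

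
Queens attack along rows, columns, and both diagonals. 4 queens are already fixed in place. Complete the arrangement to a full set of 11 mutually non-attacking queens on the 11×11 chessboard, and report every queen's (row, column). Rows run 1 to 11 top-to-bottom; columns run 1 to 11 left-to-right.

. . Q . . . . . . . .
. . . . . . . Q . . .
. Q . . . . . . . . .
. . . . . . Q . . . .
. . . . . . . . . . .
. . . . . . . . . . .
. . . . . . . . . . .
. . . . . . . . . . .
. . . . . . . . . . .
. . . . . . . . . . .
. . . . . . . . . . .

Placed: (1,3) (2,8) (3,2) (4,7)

Row 5: attacked by (1,3)→{3,7}; (2,8)→{5,8,11}; (3,2)→{2,4}; (4,7)→{6,7,8}. Safe: 1, 9, 10. Place at column 1.
Row 6: attacked by (1,3)→{3,8}; (2,8)→{4,8}; (3,2)→{2,5}; (4,7)→{5,7,9}; (5,1)→{1,2}. Safe: 6, 10, 11. Place at column 6.
Row 7: attacked by (1,3)→{3,9}; (2,8)→{3,8}; (3,2)→{2,6}; (4,7)→{4,7,10}; (5,1)→{1,3}; (6,6)→{5,6,7}. Safe: 11. Place at column 11.
Row 8: attacked by (1,3)→{3,10}; (2,8)→{2,8}; (3,2)→{2,7}; (4,7)→{3,7,11}; (5,1)→{1,4}; (6,6)→{4,6,8}; (7,11)→{10,11}. Safe: 5, 9. Place at column 5.
Row 9: attacked by (1,3)→{3,11}; (2,8)→{1,8}; (3,2)→{2,8}; (4,7)→{2,7}; (5,1)→{1,5}; (6,6)→{3,6,9}; (7,11)→{9,11}; (8,5)→{4,5,6}. Safe: 10. Place at column 10.
Row 10: attacked by (1,3)→{3}; (2,8)→{8}; (3,2)→{2,9}; (4,7)→{1,7}; (5,1)→{1,6}; (6,6)→{2,6,10}; (7,11)→{8,11}; (8,5)→{3,5,7}; (9,10)→{9,10,11}. Safe: 4. Place at column 4.
Row 11: attacked by (1,3)→{3}; (2,8)→{8}; (3,2)→{2,10}; (4,7)→{7}; (5,1)→{1,7}; (6,6)→{1,6,11}; (7,11)→{7,11}; (8,5)→{2,5,8}; (9,10)→{8,10}; (10,4)→{3,4,5}. Safe: 9. Place at column 9.
Columns [3, 8, 2, 7, 1, 6, 11, 5, 10, 4, 9], r−c [-2, -6, 1, -3, 4, 0, -4, 3, -1, 6, 2], r+c [4, 10, 5, 11, 6, 12, 18, 13, 19, 14, 20] are all distinct, so no two queens attack.

(1,3) (2,8) (3,2) (4,7) (5,1) (6,6) (7,11) (8,5) (9,10) (10,4) (11,9)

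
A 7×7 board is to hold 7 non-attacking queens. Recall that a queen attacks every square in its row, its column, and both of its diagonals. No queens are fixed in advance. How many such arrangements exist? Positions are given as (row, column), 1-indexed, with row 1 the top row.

Branch on row 1: col 1 → 4; col 2 → 7; col 3 → 6; col 4 → 6; col 5 → 6; col 6 → 7; col 7 → 4.
Sum: 4 + 7 + 6 + 6 + 6 + 7 + 4 = 40.
(This is the classic 7-queens count.)

40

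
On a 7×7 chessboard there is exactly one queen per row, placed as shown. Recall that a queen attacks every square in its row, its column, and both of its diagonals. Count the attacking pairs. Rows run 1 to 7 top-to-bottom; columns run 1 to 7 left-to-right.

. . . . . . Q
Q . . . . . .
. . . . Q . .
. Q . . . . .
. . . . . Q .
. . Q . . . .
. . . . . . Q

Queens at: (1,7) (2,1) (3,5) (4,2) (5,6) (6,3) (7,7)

Same column: (1,7)–(7,7) (column 7).
Same diagonal: (1,7)–(3,5) (|1−3| = |7−5| = 2).
Total attacking pairs: 2.

2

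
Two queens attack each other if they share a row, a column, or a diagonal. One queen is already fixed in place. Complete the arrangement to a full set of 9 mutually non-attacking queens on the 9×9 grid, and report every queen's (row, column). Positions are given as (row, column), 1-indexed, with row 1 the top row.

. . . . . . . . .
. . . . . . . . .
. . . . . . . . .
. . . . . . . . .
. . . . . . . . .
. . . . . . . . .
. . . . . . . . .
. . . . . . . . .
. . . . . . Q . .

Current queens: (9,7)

(1,5) (2,9) (3,2) (4,6) (5,8) (6,3) (7,1) (8,4) (9,7)

Row 1: attacked by (9,7)→{7}. Safe: 1, 2, 3, 4, 5, 6, 8, 9. Place at column 5.
Row 2: attacked by (1,5)→{4,5,6}; (9,7)→{7}. Safe: 1, 2, 3, 8, 9. Place at column 9.
Row 3: attacked by (1,5)→{3,5,7}; (2,9)→{8,9}; (9,7)→{1,7}. Safe: 2, 4, 6. Place at column 2.
Row 4: attacked by (1,5)→{2,5,8}; (2,9)→{7,9}; (3,2)→{1,2,3}; (9,7)→{2,7}. Safe: 4, 6. Place at column 6.
Row 5: attacked by (1,5)→{1,5,9}; (2,9)→{6,9}; (3,2)→{2,4}; (4,6)→{5,6,7}; (9,7)→{3,7}. Safe: 8. Place at column 8.
Row 6: attacked by (1,5)→{5}; (2,9)→{5,9}; (3,2)→{2,5}; (4,6)→{4,6,8}; (5,8)→{7,8,9}; (9,7)→{4,7}. Safe: 1, 3. Place at column 3.
Row 7: attacked by (1,5)→{5}; (2,9)→{4,9}; (3,2)→{2,6}; (4,6)→{3,6,9}; (5,8)→{6,8}; (6,3)→{2,3,4}; (9,7)→{5,7,9}. Safe: 1. Place at column 1.
Row 8: attacked by (1,5)→{5}; (2,9)→{3,9}; (3,2)→{2,7}; (4,6)→{2,6}; (5,8)→{5,8}; (6,3)→{1,3,5}; (7,1)→{1,2}; (9,7)→{6,7,8}. Safe: 4. Place at column 4.
Columns [5, 9, 2, 6, 8, 3, 1, 4, 7], r−c [-4, -7, 1, -2, -3, 3, 6, 4, 2], r+c [6, 11, 5, 10, 13, 9, 8, 12, 16] are all distinct, so no two queens attack.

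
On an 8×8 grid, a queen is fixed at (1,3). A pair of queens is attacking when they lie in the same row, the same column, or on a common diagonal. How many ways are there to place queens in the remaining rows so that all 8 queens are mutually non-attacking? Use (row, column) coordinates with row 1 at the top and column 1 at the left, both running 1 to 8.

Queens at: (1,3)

Branch on row 2: col 1 → 1; col 5 → 4; col 6 → 8; col 7 → 2; col 8 → 1.
Sum: 1 + 4 + 8 + 2 + 1 = 16.

16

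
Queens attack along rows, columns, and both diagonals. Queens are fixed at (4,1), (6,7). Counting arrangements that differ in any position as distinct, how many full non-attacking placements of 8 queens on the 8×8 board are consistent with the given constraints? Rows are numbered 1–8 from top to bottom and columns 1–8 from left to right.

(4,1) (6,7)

3

Branch on row 1: col 3 → 2; col 5 → 1; col 6 → 0; col 8 → 0.
Sum: 2 + 1 + 0 + 0 = 3.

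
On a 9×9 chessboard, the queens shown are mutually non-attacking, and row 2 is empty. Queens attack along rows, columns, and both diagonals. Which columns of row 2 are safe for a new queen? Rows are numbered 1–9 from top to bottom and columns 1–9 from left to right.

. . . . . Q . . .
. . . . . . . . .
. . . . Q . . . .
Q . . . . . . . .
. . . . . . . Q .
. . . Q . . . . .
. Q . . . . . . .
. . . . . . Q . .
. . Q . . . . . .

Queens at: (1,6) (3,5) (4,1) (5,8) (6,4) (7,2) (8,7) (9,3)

(1,6) attacks row 2 at column 6 and diagonals 5, 7.
(3,5) attacks row 2 at column 5 and diagonals 4, 6.
(4,1) attacks row 2 at column 1 and diagonals 3.
(5,8) attacks row 2 at column 8 and diagonals 5.
(6,4) attacks row 2 at column 4 and diagonals 8.
(7,2) attacks row 2 at column 2 and diagonals 7.
(8,7) attacks row 2 at column 7 and diagonals 1.
(9,3) attacks row 2 at column 3.
Attacked columns: {1, 2, 3, 4, 5, 6, 7, 8}. Safe: {9}.

columns 9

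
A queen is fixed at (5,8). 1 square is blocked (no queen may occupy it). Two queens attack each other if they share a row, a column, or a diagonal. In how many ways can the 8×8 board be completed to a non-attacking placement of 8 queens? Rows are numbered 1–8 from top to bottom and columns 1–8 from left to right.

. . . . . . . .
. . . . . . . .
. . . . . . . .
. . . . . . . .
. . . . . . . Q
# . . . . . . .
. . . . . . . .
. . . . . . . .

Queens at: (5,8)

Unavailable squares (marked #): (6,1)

Branch on row 1: col 1 → 1; col 2 → 1; col 3 → 3; col 5 → 4; col 6 → 4; col 7 → 2.
Sum: 1 + 1 + 3 + 4 + 4 + 2 = 15.

15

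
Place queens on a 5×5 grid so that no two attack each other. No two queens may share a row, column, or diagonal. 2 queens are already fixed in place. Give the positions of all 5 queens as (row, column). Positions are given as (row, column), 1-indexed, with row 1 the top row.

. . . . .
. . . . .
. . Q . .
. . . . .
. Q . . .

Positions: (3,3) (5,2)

Row 1: attacked by (3,3)→{1,3,5}; (5,2)→{2}. Safe: 4. Place at column 4.
Row 2: attacked by (1,4)→{3,4,5}; (3,3)→{2,3,4}; (5,2)→{2,5}. Safe: 1. Place at column 1.
Row 4: attacked by (1,4)→{1,4}; (2,1)→{1,3}; (3,3)→{2,3,4}; (5,2)→{1,2,3}. Safe: 5. Place at column 5.
Columns [4, 1, 3, 5, 2], r−c [-3, 1, 0, -1, 3], r+c [5, 3, 6, 9, 7] are all distinct, so no two queens attack.

(1,4) (2,1) (3,3) (4,5) (5,2)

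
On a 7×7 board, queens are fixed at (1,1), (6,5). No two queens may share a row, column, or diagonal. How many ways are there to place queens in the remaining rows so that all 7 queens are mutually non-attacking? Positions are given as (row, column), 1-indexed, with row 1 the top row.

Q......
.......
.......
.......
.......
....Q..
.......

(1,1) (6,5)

1

Branch on row 2: col 3 → 0; col 4 → 0; col 6 → 1; col 7 → 0.
Sum: 0 + 0 + 1 + 0 = 1.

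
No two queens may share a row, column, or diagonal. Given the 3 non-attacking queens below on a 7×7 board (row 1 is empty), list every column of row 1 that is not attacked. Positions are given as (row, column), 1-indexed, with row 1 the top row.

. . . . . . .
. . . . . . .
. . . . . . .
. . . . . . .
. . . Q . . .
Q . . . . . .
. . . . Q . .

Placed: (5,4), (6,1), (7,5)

(5,4) attacks row 1 at column 4.
(6,1) attacks row 1 at column 1 and diagonals 6.
(7,5) attacks row 1 at column 5.
Attacked columns: {1, 4, 5, 6}. Safe: {2, 3, 7}.

columns 2, 3, 7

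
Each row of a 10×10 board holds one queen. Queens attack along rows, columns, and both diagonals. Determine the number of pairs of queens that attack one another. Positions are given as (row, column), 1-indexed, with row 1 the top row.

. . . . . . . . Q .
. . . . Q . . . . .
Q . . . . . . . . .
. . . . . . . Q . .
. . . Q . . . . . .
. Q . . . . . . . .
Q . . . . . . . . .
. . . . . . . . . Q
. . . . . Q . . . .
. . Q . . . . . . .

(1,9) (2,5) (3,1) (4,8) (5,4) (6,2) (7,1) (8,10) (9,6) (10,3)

2

Same column: (3,1)–(7,1) (column 1).
Same diagonal: (6,2)–(7,1) (|6−7| = |2−1| = 1).
Total attacking pairs: 2.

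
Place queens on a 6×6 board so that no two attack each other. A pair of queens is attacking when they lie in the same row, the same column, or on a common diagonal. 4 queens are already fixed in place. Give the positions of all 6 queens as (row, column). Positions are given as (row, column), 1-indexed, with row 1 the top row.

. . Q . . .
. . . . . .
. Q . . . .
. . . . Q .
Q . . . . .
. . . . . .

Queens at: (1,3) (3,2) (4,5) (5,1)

Row 2: attacked by (1,3)→{2,3,4}; (3,2)→{1,2,3}; (4,5)→{3,5}; (5,1)→{1,4}. Safe: 6. Place at column 6.
Row 6: attacked by (1,3)→{3}; (2,6)→{2,6}; (3,2)→{2,5}; (4,5)→{3,5}; (5,1)→{1,2}. Safe: 4. Place at column 4.
Columns [3, 6, 2, 5, 1, 4], r−c [-2, -4, 1, -1, 4, 2], r+c [4, 8, 5, 9, 6, 10] are all distinct, so no two queens attack.

(1,3) (2,6) (3,2) (4,5) (5,1) (6,4)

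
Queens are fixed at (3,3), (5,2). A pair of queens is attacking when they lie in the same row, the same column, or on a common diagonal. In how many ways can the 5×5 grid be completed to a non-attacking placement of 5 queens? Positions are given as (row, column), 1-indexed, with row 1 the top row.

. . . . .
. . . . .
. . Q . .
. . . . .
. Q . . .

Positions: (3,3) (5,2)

1

Branch on row 1: col 4 → 1.
Sum: 1 = 1.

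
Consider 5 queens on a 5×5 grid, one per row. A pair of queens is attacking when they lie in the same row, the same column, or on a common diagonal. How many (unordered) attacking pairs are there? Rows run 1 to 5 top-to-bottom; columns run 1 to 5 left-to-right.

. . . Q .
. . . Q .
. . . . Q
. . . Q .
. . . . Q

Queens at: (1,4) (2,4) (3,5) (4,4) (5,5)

Same column: (1,4)–(2,4) (column 4); (1,4)–(4,4) (column 4); (2,4)–(4,4) (column 4); (3,5)–(5,5) (column 5).
Same diagonal: (2,4)–(3,5) (|2−3| = |4−5| = 1); (3,5)–(4,4) (|3−4| = |5−4| = 1); (4,4)–(5,5) (|4−5| = |4−5| = 1).
Total attacking pairs: 7.

7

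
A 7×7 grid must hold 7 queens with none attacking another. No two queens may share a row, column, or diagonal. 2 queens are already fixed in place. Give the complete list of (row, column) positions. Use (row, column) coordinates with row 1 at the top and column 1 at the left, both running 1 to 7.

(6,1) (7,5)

Row 1: attacked by (6,1)→{1,6}; (7,5)→{5}. Safe: 2, 3, 4, 7. Place at column 2.
Row 2: attacked by (1,2)→{1,2,3}; (6,1)→{1,5}; (7,5)→{5}. Safe: 4, 6, 7. Place at column 6.
Row 3: attacked by (1,2)→{2,4}; (2,6)→{5,6,7}; (6,1)→{1,4}; (7,5)→{1,5}. Safe: 3. Place at column 3.
Row 4: attacked by (1,2)→{2,5}; (2,6)→{4,6}; (3,3)→{2,3,4}; (6,1)→{1,3}; (7,5)→{2,5}. Safe: 7. Place at column 7.
Row 5: attacked by (1,2)→{2,6}; (2,6)→{3,6}; (3,3)→{1,3,5}; (4,7)→{6,7}; (6,1)→{1,2}; (7,5)→{3,5,7}. Safe: 4. Place at column 4.
Columns [2, 6, 3, 7, 4, 1, 5], r−c [-1, -4, 0, -3, 1, 5, 2], r+c [3, 8, 6, 11, 9, 7, 12] are all distinct, so no two queens attack.

(1,2) (2,6) (3,3) (4,7) (5,4) (6,1) (7,5)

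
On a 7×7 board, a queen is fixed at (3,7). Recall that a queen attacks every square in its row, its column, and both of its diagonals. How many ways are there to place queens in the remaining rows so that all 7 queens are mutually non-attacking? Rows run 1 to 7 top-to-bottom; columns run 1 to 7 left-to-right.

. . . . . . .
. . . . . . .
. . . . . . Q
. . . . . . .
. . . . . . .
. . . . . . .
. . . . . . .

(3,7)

Branch on row 1: col 1 → 1; col 2 → 1; col 3 → 1; col 4 → 1; col 6 → 2.
Sum: 1 + 1 + 1 + 1 + 2 = 6.

6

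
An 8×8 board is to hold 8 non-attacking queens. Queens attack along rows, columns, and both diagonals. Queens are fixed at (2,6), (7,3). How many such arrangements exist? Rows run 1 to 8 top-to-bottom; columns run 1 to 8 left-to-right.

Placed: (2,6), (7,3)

3

Branch on row 1: col 1 → 0; col 2 → 1; col 4 → 2; col 8 → 0.
Sum: 0 + 1 + 2 + 0 = 3.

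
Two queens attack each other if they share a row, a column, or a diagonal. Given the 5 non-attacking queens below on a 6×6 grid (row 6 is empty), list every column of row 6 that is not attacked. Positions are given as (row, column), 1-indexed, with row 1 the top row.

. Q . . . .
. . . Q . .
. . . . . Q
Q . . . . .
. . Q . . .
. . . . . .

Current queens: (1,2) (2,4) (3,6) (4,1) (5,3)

columns 5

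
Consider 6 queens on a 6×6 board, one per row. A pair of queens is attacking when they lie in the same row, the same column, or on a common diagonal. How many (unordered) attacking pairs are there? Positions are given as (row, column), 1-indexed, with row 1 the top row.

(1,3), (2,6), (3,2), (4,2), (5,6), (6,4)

Same column: (2,6)–(5,6) (column 6); (3,2)–(4,2) (column 2).
Same diagonal: (4,2)–(6,4) (|4−6| = |2−4| = 2).
Total attacking pairs: 3.

3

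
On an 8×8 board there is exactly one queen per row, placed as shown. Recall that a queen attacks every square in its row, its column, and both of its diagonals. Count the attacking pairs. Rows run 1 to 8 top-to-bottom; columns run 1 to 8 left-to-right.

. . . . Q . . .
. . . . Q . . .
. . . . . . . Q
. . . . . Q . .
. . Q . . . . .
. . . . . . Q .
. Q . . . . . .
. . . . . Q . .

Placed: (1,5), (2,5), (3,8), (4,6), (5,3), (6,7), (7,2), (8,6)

3

Same column: (1,5)–(2,5) (column 5); (4,6)–(8,6) (column 6).
Same diagonal: (5,3)–(8,6) (|5−8| = |3−6| = 3).
Total attacking pairs: 3.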